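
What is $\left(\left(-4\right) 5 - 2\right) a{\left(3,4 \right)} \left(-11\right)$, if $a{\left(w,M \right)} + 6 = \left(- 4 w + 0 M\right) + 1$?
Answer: $-4114$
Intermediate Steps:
$a{\left(w,M \right)} = -5 - 4 w$ ($a{\left(w,M \right)} = -6 + \left(\left(- 4 w + 0 M\right) + 1\right) = -6 + \left(\left(- 4 w + 0\right) + 1\right) = -6 - \left(-1 + 4 w\right) = -5 - 4 w$)
$\left(\left(-4\right) 5 - 2\right) a{\left(3,4 \right)} \left(-11\right) = \left(\left(-4\right) 5 - 2\right) \left(-5 - 12\right) \left(-11\right) = \left(-20 - 2\right) \left(-5 - 12\right) \left(-11\right) = \left(-22\right) \left(-17\right) \left(-11\right) = 374 \left(-11\right) = -4114$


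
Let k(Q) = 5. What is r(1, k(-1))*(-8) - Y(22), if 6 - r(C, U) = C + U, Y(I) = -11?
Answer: 11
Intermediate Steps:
r(C, U) = 6 - C - U (r(C, U) = 6 - (C + U) = 6 + (-C - U) = 6 - C - U)
r(1, k(-1))*(-8) - Y(22) = (6 - 1*1 - 1*5)*(-8) - 1*(-11) = (6 - 1 - 5)*(-8) + 11 = 0*(-8) + 11 = 0 + 11 = 11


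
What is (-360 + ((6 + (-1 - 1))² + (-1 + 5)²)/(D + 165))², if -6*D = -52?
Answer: 35142751296/271441 ≈ 1.2947e+5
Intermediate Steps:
D = 26/3 (D = -⅙*(-52) = 26/3 ≈ 8.6667)
(-360 + ((6 + (-1 - 1))² + (-1 + 5)²)/(D + 165))² = (-360 + ((6 + (-1 - 1))² + (-1 + 5)²)/(26/3 + 165))² = (-360 + ((6 - 2)² + 4²)/(521/3))² = (-360 + (4² + 16)*(3/521))² = (-360 + (16 + 16)*(3/521))² = (-360 + 32*(3/521))² = (-360 + 96/521)² = (-187464/521)² = 35142751296/271441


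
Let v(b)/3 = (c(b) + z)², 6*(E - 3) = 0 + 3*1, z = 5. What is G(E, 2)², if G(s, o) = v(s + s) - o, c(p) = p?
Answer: 184900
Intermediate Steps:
E = 7/2 (E = 3 + (0 + 3*1)/6 = 3 + (0 + 3)/6 = 3 + (⅙)*3 = 3 + ½ = 7/2 ≈ 3.5000)
v(b) = 3*(5 + b)² (v(b) = 3*(b + 5)² = 3*(5 + b)²)
G(s, o) = -o + 3*(5 + 2*s)² (G(s, o) = 3*(5 + (s + s))² - o = 3*(5 + 2*s)² - o = -o + 3*(5 + 2*s)²)
G(E, 2)² = (-1*2 + 3*(5 + 2*(7/2))²)² = (-2 + 3*(5 + 7)²)² = (-2 + 3*12²)² = (-2 + 3*144)² = (-2 + 432)² = 430² = 184900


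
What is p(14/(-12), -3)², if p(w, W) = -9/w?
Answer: 2916/49 ≈ 59.510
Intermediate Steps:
p(14/(-12), -3)² = (-9/(14/(-12)))² = (-9/(14*(-1/12)))² = (-9/(-7/6))² = (-9*(-6/7))² = (54/7)² = 2916/49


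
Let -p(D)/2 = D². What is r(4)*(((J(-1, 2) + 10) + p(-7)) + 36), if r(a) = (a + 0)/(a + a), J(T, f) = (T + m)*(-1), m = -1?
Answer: -25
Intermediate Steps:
J(T, f) = 1 - T (J(T, f) = (T - 1)*(-1) = (-1 + T)*(-1) = 1 - T)
r(a) = ½ (r(a) = a/((2*a)) = a*(1/(2*a)) = ½)
p(D) = -2*D²
r(4)*(((J(-1, 2) + 10) + p(-7)) + 36) = ((((1 - 1*(-1)) + 10) - 2*(-7)²) + 36)/2 = ((((1 + 1) + 10) - 2*49) + 36)/2 = (((2 + 10) - 98) + 36)/2 = ((12 - 98) + 36)/2 = (-86 + 36)/2 = (½)*(-50) = -25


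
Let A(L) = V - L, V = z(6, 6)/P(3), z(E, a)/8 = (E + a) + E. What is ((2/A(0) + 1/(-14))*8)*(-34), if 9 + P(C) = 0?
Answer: 374/7 ≈ 53.429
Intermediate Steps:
z(E, a) = 8*a + 16*E (z(E, a) = 8*((E + a) + E) = 8*(a + 2*E) = 8*a + 16*E)
P(C) = -9 (P(C) = -9 + 0 = -9)
V = -16 (V = (8*6 + 16*6)/(-9) = (48 + 96)*(-⅑) = 144*(-⅑) = -16)
A(L) = -16 - L
((2/A(0) + 1/(-14))*8)*(-34) = ((2/(-16 - 1*0) + 1/(-14))*8)*(-34) = ((2/(-16 + 0) + 1*(-1/14))*8)*(-34) = ((2/(-16) - 1/14)*8)*(-34) = ((2*(-1/16) - 1/14)*8)*(-34) = ((-⅛ - 1/14)*8)*(-34) = -11/56*8*(-34) = -11/7*(-34) = 374/7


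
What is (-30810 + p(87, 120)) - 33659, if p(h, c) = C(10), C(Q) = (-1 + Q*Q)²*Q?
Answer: 33541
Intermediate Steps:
C(Q) = Q*(-1 + Q²)² (C(Q) = (-1 + Q²)²*Q = Q*(-1 + Q²)²)
p(h, c) = 98010 (p(h, c) = 10*(-1 + 10²)² = 10*(-1 + 100)² = 10*99² = 10*9801 = 98010)
(-30810 + p(87, 120)) - 33659 = (-30810 + 98010) - 33659 = 67200 - 33659 = 33541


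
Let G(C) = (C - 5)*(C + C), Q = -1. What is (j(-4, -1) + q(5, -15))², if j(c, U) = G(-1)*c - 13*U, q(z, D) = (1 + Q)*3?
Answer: 1225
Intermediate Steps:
G(C) = 2*C*(-5 + C) (G(C) = (-5 + C)*(2*C) = 2*C*(-5 + C))
q(z, D) = 0 (q(z, D) = (1 - 1)*3 = 0*3 = 0)
j(c, U) = -13*U + 12*c (j(c, U) = (2*(-1)*(-5 - 1))*c - 13*U = (2*(-1)*(-6))*c - 13*U = 12*c - 13*U = -13*U + 12*c)
(j(-4, -1) + q(5, -15))² = ((-13*(-1) + 12*(-4)) + 0)² = ((13 - 48) + 0)² = (-35 + 0)² = (-35)² = 1225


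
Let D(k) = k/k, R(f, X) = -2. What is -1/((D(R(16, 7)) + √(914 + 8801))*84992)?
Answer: 1/825612288 - √9715/825612288 ≈ -1.1817e-7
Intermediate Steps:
D(k) = 1
-1/((D(R(16, 7)) + √(914 + 8801))*84992) = -1/((1 + √(914 + 8801))*84992) = -1/((1 + √9715)*84992) = -1/(84992*(1 + √9715))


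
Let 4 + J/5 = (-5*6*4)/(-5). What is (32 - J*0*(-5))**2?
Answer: 1024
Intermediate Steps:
J = 100 (J = -20 + 5*((-5*6*4)/(-5)) = -20 + 5*(-30*4*(-1/5)) = -20 + 5*(-120*(-1/5)) = -20 + 5*24 = -20 + 120 = 100)
(32 - J*0*(-5))**2 = (32 - 100*0*(-5))**2 = (32 - 0*(-5))**2 = (32 - 1*0)**2 = (32 + 0)**2 = 32**2 = 1024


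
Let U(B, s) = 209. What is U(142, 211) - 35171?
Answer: -34962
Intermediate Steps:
U(142, 211) - 35171 = 209 - 35171 = -34962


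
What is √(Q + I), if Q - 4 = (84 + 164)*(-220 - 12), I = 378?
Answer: 41*I*√34 ≈ 239.07*I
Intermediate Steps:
Q = -57532 (Q = 4 + (84 + 164)*(-220 - 12) = 4 + 248*(-232) = 4 - 57536 = -57532)
√(Q + I) = √(-57532 + 378) = √(-57154) = 41*I*√34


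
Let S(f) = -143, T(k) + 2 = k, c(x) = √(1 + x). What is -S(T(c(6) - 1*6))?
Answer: 143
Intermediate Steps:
T(k) = -2 + k
-S(T(c(6) - 1*6)) = -1*(-143) = 143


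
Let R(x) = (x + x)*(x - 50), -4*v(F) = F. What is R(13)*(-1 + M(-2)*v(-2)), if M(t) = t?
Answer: 1924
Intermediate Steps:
v(F) = -F/4
R(x) = 2*x*(-50 + x) (R(x) = (2*x)*(-50 + x) = 2*x*(-50 + x))
R(13)*(-1 + M(-2)*v(-2)) = (2*13*(-50 + 13))*(-1 - (-1)*(-2)/2) = (2*13*(-37))*(-1 - 2*1/2) = -962*(-1 - 1) = -962*(-2) = 1924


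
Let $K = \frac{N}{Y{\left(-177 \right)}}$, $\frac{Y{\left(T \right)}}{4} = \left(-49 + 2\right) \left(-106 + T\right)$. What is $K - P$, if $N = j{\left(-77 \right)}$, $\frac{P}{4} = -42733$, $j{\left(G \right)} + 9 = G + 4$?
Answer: $\frac{4547133023}{26602} \approx 1.7093 \cdot 10^{5}$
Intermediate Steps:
$j{\left(G \right)} = -5 + G$ ($j{\left(G \right)} = -9 + \left(G + 4\right) = -9 + \left(4 + G\right) = -5 + G$)
$P = -170932$ ($P = 4 \left(-42733\right) = -170932$)
$N = -82$ ($N = -5 - 77 = -82$)
$Y{\left(T \right)} = 19928 - 188 T$ ($Y{\left(T \right)} = 4 \left(-49 + 2\right) \left(-106 + T\right) = 4 \left(- 47 \left(-106 + T\right)\right) = 4 \left(4982 - 47 T\right) = 19928 - 188 T$)
$K = - \frac{41}{26602}$ ($K = - \frac{82}{19928 - -33276} = - \frac{82}{19928 + 33276} = - \frac{82}{53204} = \left(-82\right) \frac{1}{53204} = - \frac{41}{26602} \approx -0.0015412$)
$K - P = - \frac{41}{26602} - -170932 = - \frac{41}{26602} + 170932 = \frac{4547133023}{26602}$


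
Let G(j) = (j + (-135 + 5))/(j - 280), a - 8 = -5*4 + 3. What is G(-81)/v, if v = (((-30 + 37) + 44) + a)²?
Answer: 211/636804 ≈ 0.00033134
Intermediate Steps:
a = -9 (a = 8 + (-5*4 + 3) = 8 + (-20 + 3) = 8 - 17 = -9)
v = 1764 (v = (((-30 + 37) + 44) - 9)² = ((7 + 44) - 9)² = (51 - 9)² = 42² = 1764)
G(j) = (-130 + j)/(-280 + j) (G(j) = (j - 130)/(-280 + j) = (-130 + j)/(-280 + j))
G(-81)/v = ((-130 - 81)/(-280 - 81))/1764 = (-211/(-361))*(1/1764) = -1/361*(-211)*(1/1764) = (211/361)*(1/1764) = 211/636804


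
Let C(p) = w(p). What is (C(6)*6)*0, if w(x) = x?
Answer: 0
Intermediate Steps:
C(p) = p
(C(6)*6)*0 = (6*6)*0 = 36*0 = 0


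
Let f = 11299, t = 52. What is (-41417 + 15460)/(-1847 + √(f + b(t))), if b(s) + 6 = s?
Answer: 474679/33664 + 257*√11345/33664 ≈ 14.914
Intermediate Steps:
b(s) = -6 + s
(-41417 + 15460)/(-1847 + √(f + b(t))) = (-41417 + 15460)/(-1847 + √(11299 + (-6 + 52))) = -25957/(-1847 + √(11299 + 46)) = -25957/(-1847 + √11345)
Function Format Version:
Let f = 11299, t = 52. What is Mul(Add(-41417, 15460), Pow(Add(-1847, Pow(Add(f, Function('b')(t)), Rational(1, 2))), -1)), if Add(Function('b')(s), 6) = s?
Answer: Add(Rational(474679, 33664), Mul(Rational(257, 33664), Pow(11345, Rational(1, 2)))) ≈ 14.914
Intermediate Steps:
Function('b')(s) = Add(-6, s)
Mul(Add(-41417, 15460), Pow(Add(-1847, Pow(Add(f, Function('b')(t)), Rational(1, 2))), -1)) = Mul(Add(-41417, 15460), Pow(Add(-1847, Pow(Add(11299, Add(-6, 52)), Rational(1, 2))), -1)) = Mul(-25957, Pow(Add(-1847, Pow(Add(11299, 46), Rational(1, 2))), -1)) = Mul(-25957, Pow(Add(-1847, Pow(11345, Rational(1, 2))), -1))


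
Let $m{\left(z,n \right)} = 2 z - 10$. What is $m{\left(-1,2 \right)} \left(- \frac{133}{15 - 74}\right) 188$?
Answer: $- \frac{300048}{59} \approx -5085.6$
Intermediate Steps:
$m{\left(z,n \right)} = -10 + 2 z$
$m{\left(-1,2 \right)} \left(- \frac{133}{15 - 74}\right) 188 = \left(-10 + 2 \left(-1\right)\right) \left(- \frac{133}{15 - 74}\right) 188 = \left(-10 - 2\right) \left(- \frac{133}{15 - 74}\right) 188 = - 12 \left(- \frac{133}{-59}\right) 188 = - 12 \left(- \frac{133 \left(-1\right)}{59}\right) 188 = - 12 \left(\left(-1\right) \left(- \frac{133}{59}\right)\right) 188 = \left(-12\right) \frac{133}{59} \cdot 188 = \left(- \frac{1596}{59}\right) 188 = - \frac{300048}{59}$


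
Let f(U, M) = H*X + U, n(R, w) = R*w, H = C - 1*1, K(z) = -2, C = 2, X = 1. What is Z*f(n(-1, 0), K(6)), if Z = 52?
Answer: 52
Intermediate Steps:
H = 1 (H = 2 - 1*1 = 2 - 1 = 1)
f(U, M) = 1 + U (f(U, M) = 1*1 + U = 1 + U)
Z*f(n(-1, 0), K(6)) = 52*(1 - 1*0) = 52*(1 + 0) = 52*1 = 52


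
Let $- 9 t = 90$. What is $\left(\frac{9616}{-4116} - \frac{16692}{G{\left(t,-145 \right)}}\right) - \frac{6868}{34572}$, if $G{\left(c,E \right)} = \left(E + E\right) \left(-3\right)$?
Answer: $- \frac{9337029293}{429859605} \approx -21.721$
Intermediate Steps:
$t = -10$ ($t = \left(- \frac{1}{9}\right) 90 = -10$)
$G{\left(c,E \right)} = - 6 E$ ($G{\left(c,E \right)} = 2 E \left(-3\right) = - 6 E$)
$\left(\frac{9616}{-4116} - \frac{16692}{G{\left(t,-145 \right)}}\right) - \frac{6868}{34572} = \left(\frac{9616}{-4116} - \frac{16692}{\left(-6\right) \left(-145\right)}\right) - \frac{6868}{34572} = \left(9616 \left(- \frac{1}{4116}\right) - \frac{16692}{870}\right) - 6868 \cdot \frac{1}{34572} = \left(- \frac{2404}{1029} - \frac{2782}{145}\right) - \frac{1717}{8643} = - \frac{3211258}{149205} - \frac{1717}{8643} = - \frac{9337029293}{429859605}$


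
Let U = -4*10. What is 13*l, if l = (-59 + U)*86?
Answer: -110682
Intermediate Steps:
U = -40
l = -8514 (l = (-59 - 40)*86 = -99*86 = -8514)
13*l = 13*(-8514) = -110682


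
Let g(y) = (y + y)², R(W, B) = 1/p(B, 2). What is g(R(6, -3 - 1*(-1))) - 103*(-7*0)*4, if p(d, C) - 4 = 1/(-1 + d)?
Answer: 36/121 ≈ 0.29752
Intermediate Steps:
p(d, C) = 4 + 1/(-1 + d)
R(W, B) = (-1 + B)/(-3 + 4*B) (R(W, B) = 1/((-3 + 4*B)/(-1 + B)) = (-1 + B)/(-3 + 4*B))
g(y) = 4*y² (g(y) = (2*y)² = 4*y²)
g(R(6, -3 - 1*(-1))) - 103*(-7*0)*4 = 4*((-1 + (-3 - 1*(-1)))/(-3 + 4*(-3 - 1*(-1))))² - 103*(-7*0)*4 = 4*((-1 + (-3 + 1))/(-3 + 4*(-3 + 1)))² - 0*4 = 4*((-1 - 2)/(-3 + 4*(-2)))² - 103*0 = 4*(-3/(-3 - 8))² + 0 = 4*(-3/(-11))² + 0 = 4*(-1/11*(-3))² + 0 = 4*(3/11)² + 0 = 4*(9/121) + 0 = 36/121 + 0 = 36/121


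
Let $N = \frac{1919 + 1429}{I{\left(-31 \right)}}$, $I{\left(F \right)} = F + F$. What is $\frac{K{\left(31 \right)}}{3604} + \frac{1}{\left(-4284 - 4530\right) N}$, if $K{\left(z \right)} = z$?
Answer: $\frac{922390}{107209089} \approx 0.0086037$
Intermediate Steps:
$I{\left(F \right)} = 2 F$
$N = -54$ ($N = \frac{1919 + 1429}{2 \left(-31\right)} = \frac{3348}{-62} = 3348 \left(- \frac{1}{62}\right) = -54$)
$\frac{K{\left(31 \right)}}{3604} + \frac{1}{\left(-4284 - 4530\right) N} = \frac{31}{3604} + \frac{1}{\left(-4284 - 4530\right) \left(-54\right)} = 31 \cdot \frac{1}{3604} + \frac{1}{-8814} \left(- \frac{1}{54}\right) = \frac{31}{3604} - - \frac{1}{475956} = \frac{31}{3604} + \frac{1}{475956} = \frac{922390}{107209089}$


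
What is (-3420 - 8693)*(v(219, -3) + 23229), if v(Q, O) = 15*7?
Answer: -282644742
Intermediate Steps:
v(Q, O) = 105
(-3420 - 8693)*(v(219, -3) + 23229) = (-3420 - 8693)*(105 + 23229) = -12113*23334 = -282644742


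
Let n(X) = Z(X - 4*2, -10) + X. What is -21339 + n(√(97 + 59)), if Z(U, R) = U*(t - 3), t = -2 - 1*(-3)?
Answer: -21323 - 2*√39 ≈ -21336.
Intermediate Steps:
t = 1 (t = -2 + 3 = 1)
Z(U, R) = -2*U (Z(U, R) = U*(1 - 3) = U*(-2) = -2*U)
n(X) = 16 - X (n(X) = -2*(X - 4*2) + X = -2*(X - 8) + X = -2*(-8 + X) + X = (16 - 2*X) + X = 16 - X)
-21339 + n(√(97 + 59)) = -21339 + (16 - √(97 + 59)) = -21339 + (16 - √156) = -21339 + (16 - 2*√39) = -21323 - 2*√39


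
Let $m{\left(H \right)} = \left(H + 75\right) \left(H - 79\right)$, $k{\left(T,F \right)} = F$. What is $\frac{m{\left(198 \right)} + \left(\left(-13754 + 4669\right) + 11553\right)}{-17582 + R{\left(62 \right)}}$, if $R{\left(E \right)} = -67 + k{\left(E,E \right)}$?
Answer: $- \frac{34955}{17587} \approx -1.9875$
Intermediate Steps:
$m{\left(H \right)} = \left(-79 + H\right) \left(75 + H\right)$ ($m{\left(H \right)} = \left(75 + H\right) \left(-79 + H\right) = \left(-79 + H\right) \left(75 + H\right)$)
$R{\left(E \right)} = -67 + E$
$\frac{m{\left(198 \right)} + \left(\left(-13754 + 4669\right) + 11553\right)}{-17582 + R{\left(62 \right)}} = \frac{\left(-5925 + 198^{2} - 792\right) + \left(\left(-13754 + 4669\right) + 11553\right)}{-17582 + \left(-67 + 62\right)} = \frac{\left(-5925 + 39204 - 792\right) + \left(-9085 + 11553\right)}{-17582 - 5} = \frac{32487 + 2468}{-17587} = 34955 \left(- \frac{1}{17587}\right) = - \frac{34955}{17587}$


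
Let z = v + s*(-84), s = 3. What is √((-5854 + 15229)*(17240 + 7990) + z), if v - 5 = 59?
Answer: √236531062 ≈ 15380.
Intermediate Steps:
v = 64 (v = 5 + 59 = 64)
z = -188 (z = 64 + 3*(-84) = 64 - 252 = -188)
√((-5854 + 15229)*(17240 + 7990) + z) = √((-5854 + 15229)*(17240 + 7990) - 188) = √(9375*25230 - 188) = √(236531250 - 188) = √236531062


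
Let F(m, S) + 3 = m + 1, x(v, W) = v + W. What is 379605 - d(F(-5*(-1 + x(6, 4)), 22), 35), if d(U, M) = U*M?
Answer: 381250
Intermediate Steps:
x(v, W) = W + v
F(m, S) = -2 + m (F(m, S) = -3 + (m + 1) = -3 + (1 + m) = -2 + m)
d(U, M) = M*U
379605 - d(F(-5*(-1 + x(6, 4)), 22), 35) = 379605 - 35*(-2 - 5*(-1 + (4 + 6))) = 379605 - 35*(-2 - 5*(-1 + 10)) = 379605 - 35*(-2 - 5*9) = 379605 - 35*(-2 - 45) = 379605 - 35*(-47) = 379605 - 1*(-1645) = 379605 + 1645 = 381250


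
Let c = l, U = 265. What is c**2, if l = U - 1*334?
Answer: 4761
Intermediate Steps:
l = -69 (l = 265 - 1*334 = 265 - 334 = -69)
c = -69
c**2 = (-69)**2 = 4761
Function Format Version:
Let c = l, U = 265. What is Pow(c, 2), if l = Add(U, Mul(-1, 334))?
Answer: 4761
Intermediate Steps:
l = -69 (l = Add(265, Mul(-1, 334)) = Add(265, -334) = -69)
c = -69
Pow(c, 2) = Pow(-69, 2) = 4761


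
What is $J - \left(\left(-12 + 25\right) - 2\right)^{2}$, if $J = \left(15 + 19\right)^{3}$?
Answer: $39183$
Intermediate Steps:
$J = 39304$ ($J = 34^{3} = 39304$)
$J - \left(\left(-12 + 25\right) - 2\right)^{2} = 39304 - \left(\left(-12 + 25\right) - 2\right)^{2} = 39304 - \left(13 - 2\right)^{2} = 39304 - 11^{2} = 39304 - 121 = 39183$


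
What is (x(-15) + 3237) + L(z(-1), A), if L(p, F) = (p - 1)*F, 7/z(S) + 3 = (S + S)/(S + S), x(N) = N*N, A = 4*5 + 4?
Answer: 3354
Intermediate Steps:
A = 24 (A = 20 + 4 = 24)
x(N) = N²
z(S) = -7/2 (z(S) = 7/(-3 + (S + S)/(S + S)) = 7/(-3 + (2*S)/((2*S))) = 7/(-3 + (2*S)*(1/(2*S))) = 7/(-3 + 1) = 7/(-2) = 7*(-½) = -7/2)
L(p, F) = F*(-1 + p) (L(p, F) = (-1 + p)*F = F*(-1 + p))
(x(-15) + 3237) + L(z(-1), A) = ((-15)² + 3237) + 24*(-1 - 7/2) = (225 + 3237) + 24*(-9/2) = 3462 - 108 = 3354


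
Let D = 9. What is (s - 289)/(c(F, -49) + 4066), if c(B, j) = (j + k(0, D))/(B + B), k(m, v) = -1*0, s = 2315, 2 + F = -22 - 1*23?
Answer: 190444/382253 ≈ 0.49821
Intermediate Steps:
F = -47 (F = -2 + (-22 - 1*23) = -2 + (-22 - 23) = -2 - 45 = -47)
k(m, v) = 0
c(B, j) = j/(2*B) (c(B, j) = (j + 0)/(B + B) = j/((2*B)) = j*(1/(2*B)) = j/(2*B))
(s - 289)/(c(F, -49) + 4066) = (2315 - 289)/((1/2)*(-49)/(-47) + 4066) = 2026/((1/2)*(-49)*(-1/47) + 4066) = 2026/(49/94 + 4066) = 2026/(382253/94) = 2026*(94/382253) = 190444/382253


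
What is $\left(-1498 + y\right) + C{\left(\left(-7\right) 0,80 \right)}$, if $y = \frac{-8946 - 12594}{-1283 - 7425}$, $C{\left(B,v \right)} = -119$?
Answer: $- \frac{3514824}{2177} \approx -1614.5$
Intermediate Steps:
$y = \frac{5385}{2177}$ ($y = - \frac{21540}{-8708} = \left(-21540\right) \left(- \frac{1}{8708}\right) = \frac{5385}{2177} \approx 2.4736$)
$\left(-1498 + y\right) + C{\left(\left(-7\right) 0,80 \right)} = \left(-1498 + \frac{5385}{2177}\right) - 119 = - \frac{3255761}{2177} - 119 = - \frac{3514824}{2177}$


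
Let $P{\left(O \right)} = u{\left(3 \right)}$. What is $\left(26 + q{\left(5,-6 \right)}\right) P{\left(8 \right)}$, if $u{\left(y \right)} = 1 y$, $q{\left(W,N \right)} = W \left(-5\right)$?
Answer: $3$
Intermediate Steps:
$q{\left(W,N \right)} = - 5 W$
$u{\left(y \right)} = y$
$P{\left(O \right)} = 3$
$\left(26 + q{\left(5,-6 \right)}\right) P{\left(8 \right)} = \left(26 - 25\right) 3 = 1 \cdot 3 = 3$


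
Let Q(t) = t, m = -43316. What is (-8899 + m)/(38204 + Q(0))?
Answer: -52215/38204 ≈ -1.3667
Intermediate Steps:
(-8899 + m)/(38204 + Q(0)) = (-8899 - 43316)/(38204 + 0) = -52215/38204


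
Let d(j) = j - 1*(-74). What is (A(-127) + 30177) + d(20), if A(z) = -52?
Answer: 30219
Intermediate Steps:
d(j) = 74 + j (d(j) = j + 74 = 74 + j)
(A(-127) + 30177) + d(20) = (-52 + 30177) + (74 + 20) = 30125 + 94 = 30219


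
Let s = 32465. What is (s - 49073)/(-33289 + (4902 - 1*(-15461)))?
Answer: 8304/6463 ≈ 1.2849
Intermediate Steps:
(s - 49073)/(-33289 + (4902 - 1*(-15461))) = (32465 - 49073)/(-33289 + (4902 - 1*(-15461))) = -16608/(-33289 + (4902 + 15461)) = -16608/(-33289 + 20363) = -16608/(-12926) = -16608*(-1/12926) = 8304/6463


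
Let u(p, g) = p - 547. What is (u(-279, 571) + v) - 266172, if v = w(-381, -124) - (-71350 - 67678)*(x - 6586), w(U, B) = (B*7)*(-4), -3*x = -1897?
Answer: -2483969686/3 ≈ -8.2799e+8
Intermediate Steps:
x = 1897/3 (x = -⅓*(-1897) = 1897/3 ≈ 632.33)
w(U, B) = -28*B (w(U, B) = (7*B)*(-4) = -28*B)
u(p, g) = -547 + p
v = -2483168692/3 (v = -28*(-124) - (-71350 - 67678)*(1897/3 - 6586) = 3472 - (-139028)*(-17861)/3 = 3472 - 1*2483179108/3 = 3472 - 2483179108/3 = -2483168692/3 ≈ -8.2772e+8)
(u(-279, 571) + v) - 266172 = ((-547 - 279) - 2483168692/3) - 266172 = (-826 - 2483168692/3) - 266172 = -2483171170/3 - 266172 = -2483969686/3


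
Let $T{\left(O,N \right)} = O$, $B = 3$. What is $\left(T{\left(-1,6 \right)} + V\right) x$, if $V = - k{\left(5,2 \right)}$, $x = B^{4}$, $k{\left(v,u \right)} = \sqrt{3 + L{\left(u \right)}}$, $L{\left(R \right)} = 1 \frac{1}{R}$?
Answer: $-81 - \frac{81 \sqrt{14}}{2} \approx -232.54$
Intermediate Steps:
$L{\left(R \right)} = \frac{1}{R}$
$k{\left(v,u \right)} = \sqrt{3 + \frac{1}{u}}$
$x = 81$ ($x = 3^{4} = 81$)
$V = - \frac{\sqrt{14}}{2}$ ($V = - \sqrt{3 + \frac{1}{2}} = - \sqrt{\frac{7}{2}} = - \frac{\sqrt{14}}{2} \approx -1.8708$)
$\left(T{\left(-1,6 \right)} + V\right) x = \left(-1 - \frac{\sqrt{14}}{2}\right) 81 = -81 - \frac{81 \sqrt{14}}{2}$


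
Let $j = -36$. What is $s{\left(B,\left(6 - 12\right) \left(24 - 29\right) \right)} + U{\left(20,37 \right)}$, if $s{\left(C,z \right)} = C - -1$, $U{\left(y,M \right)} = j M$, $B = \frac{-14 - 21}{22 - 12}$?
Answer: $- \frac{2669}{2} \approx -1334.5$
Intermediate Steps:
$B = - \frac{7}{2}$ ($B = - \frac{35}{10} = \left(-35\right) \frac{1}{10} = - \frac{7}{2} \approx -3.5$)
$U{\left(y,M \right)} = - 36 M$
$s{\left(C,z \right)} = 1 + C$ ($s{\left(C,z \right)} = C + 1 = 1 + C$)
$s{\left(B,\left(6 - 12\right) \left(24 - 29\right) \right)} + U{\left(20,37 \right)} = \left(1 - \frac{7}{2}\right) - 1332 = - \frac{5}{2} - 1332 = - \frac{2669}{2}$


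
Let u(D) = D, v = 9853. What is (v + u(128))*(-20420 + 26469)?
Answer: 60375069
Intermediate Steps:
(v + u(128))*(-20420 + 26469) = (9853 + 128)*(-20420 + 26469) = 9981*6049 = 60375069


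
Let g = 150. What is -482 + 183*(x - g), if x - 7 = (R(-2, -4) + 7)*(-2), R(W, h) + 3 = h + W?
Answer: -25919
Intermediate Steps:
R(W, h) = -3 + W + h (R(W, h) = -3 + (h + W) = -3 + (W + h) = -3 + W + h)
x = 11 (x = 7 + ((-3 - 2 - 4) + 7)*(-2) = 7 + (-9 + 7)*(-2) = 7 - 2*(-2) = 7 + 4 = 11)
-482 + 183*(x - g) = -482 + 183*(11 - 1*150) = -482 + 183*(11 - 150) = -482 + 183*(-139) = -482 - 25437 = -25919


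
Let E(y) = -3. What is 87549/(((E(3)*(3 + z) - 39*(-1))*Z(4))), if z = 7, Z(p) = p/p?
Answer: 29183/3 ≈ 9727.7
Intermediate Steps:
Z(p) = 1
87549/(((E(3)*(3 + z) - 39*(-1))*Z(4))) = 87549/(((-3*(3 + 7) - 39*(-1))*1)) = 87549/(((-3*10 + 39)*1)) = 87549/(((-30 + 39)*1)) = 87549/((9*1)) = 87549/9 = 87549*(⅑) = 29183/3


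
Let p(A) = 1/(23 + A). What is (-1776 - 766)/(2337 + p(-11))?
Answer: -30504/28045 ≈ -1.0877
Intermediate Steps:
(-1776 - 766)/(2337 + p(-11)) = (-1776 - 766)/(2337 + 1/(23 - 11)) = -2542/(2337 + 1/12) = -2542/28045/12 = -2542*12/28045 = -30504/28045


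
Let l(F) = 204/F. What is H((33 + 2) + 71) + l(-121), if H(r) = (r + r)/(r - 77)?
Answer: 19736/3509 ≈ 5.6244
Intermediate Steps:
H(r) = 2*r/(-77 + r) (H(r) = (2*r)/(-77 + r) = 2*r/(-77 + r))
H((33 + 2) + 71) + l(-121) = 2*((33 + 2) + 71)/(-77 + ((33 + 2) + 71)) + 204/(-121) = 2*(35 + 71)/(-77 + (35 + 71)) + 204*(-1/121) = 2*106/(-77 + 106) - 204/121 = 2*106/29 - 204/121 = 2*106*(1/29) - 204/121 = 212/29 - 204/121 = 19736/3509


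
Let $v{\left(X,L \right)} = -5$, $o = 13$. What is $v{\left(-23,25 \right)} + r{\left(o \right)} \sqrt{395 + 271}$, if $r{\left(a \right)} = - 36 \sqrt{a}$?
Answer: $-5 - 108 \sqrt{962} \approx -3354.7$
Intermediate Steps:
$v{\left(-23,25 \right)} + r{\left(o \right)} \sqrt{395 + 271} = -5 + - 36 \sqrt{13} \sqrt{395 + 271} = -5 + - 36 \sqrt{13} \sqrt{666} = -5 + - 36 \sqrt{13} \cdot 3 \sqrt{74} = -5 - 108 \sqrt{962}$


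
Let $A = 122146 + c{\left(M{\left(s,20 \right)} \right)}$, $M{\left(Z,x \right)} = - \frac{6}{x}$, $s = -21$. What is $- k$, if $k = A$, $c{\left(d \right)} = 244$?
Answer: $-122390$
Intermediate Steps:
$A = 122390$ ($A = 122146 + 244 = 122390$)
$k = 122390$
$- k = \left(-1\right) 122390 = -122390$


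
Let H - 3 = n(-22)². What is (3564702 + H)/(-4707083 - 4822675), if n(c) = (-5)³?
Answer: -1790165/4764879 ≈ -0.37570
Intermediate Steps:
n(c) = -125
H = 15628 (H = 3 + (-125)² = 3 + 15625 = 15628)
(3564702 + H)/(-4707083 - 4822675) = (3564702 + 15628)/(-4707083 - 4822675) = 3580330/(-9529758) = 3580330*(-1/9529758) = -1790165/4764879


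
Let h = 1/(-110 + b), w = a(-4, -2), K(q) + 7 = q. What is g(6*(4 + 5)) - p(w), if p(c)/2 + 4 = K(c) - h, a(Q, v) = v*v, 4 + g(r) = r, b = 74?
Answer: 1151/18 ≈ 63.944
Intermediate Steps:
K(q) = -7 + q
g(r) = -4 + r
a(Q, v) = v**2
w = 4 (w = (-2)**2 = 4)
h = -1/36 (h = 1/(-110 + 74) = 1/(-36) = -1/36 ≈ -0.027778)
p(c) = -395/18 + 2*c (p(c) = -8 + 2*((-7 + c) - 1*(-1/36)) = -8 + 2*((-7 + c) + 1/36) = -8 + 2*(-251/36 + c) = -8 + (-251/18 + 2*c) = -395/18 + 2*c)
g(6*(4 + 5)) - p(w) = (-4 + 6*(4 + 5)) - (-395/18 + 2*4) = (-4 + 6*9) - (-395/18 + 8) = (-4 + 54) - 1*(-251/18) = 50 + 251/18 = 1151/18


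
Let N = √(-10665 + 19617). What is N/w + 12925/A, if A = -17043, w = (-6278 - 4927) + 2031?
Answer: -12925/17043 - √2238/4587 ≈ -0.76869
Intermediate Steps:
w = -9174 (w = -11205 + 2031 = -9174)
N = 2*√2238 (N = √8952 = 2*√2238 ≈ 94.615)
N/w + 12925/A = (2*√2238)/(-9174) + 12925/(-17043) = (2*√2238)*(-1/9174) + 12925*(-1/17043) = -√2238/4587 - 12925/17043 = -12925/17043 - √2238/4587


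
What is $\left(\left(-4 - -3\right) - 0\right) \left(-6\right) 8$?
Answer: $48$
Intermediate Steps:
$\left(\left(-4 - -3\right) - 0\right) \left(-6\right) 8 = \left(\left(-4 + 3\right) + 0\right) \left(-6\right) 8 = \left(-1 + 0\right) \left(-6\right) 8 = \left(-1\right) \left(-6\right) 8 = 6 \cdot 8 = 48$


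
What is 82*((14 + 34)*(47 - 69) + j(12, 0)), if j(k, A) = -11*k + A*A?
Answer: -97416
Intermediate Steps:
j(k, A) = A² - 11*k (j(k, A) = -11*k + A² = A² - 11*k)
82*((14 + 34)*(47 - 69) + j(12, 0)) = 82*((14 + 34)*(47 - 69) + (0² - 11*12)) = 82*(48*(-22) + (0 - 132)) = 82*(-1056 - 132) = 82*(-1188) = -97416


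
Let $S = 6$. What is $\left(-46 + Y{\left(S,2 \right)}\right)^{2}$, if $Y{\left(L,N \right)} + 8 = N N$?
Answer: $2500$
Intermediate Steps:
$Y{\left(L,N \right)} = -8 + N^{2}$ ($Y{\left(L,N \right)} = -8 + N N = -8 + N^{2}$)
$\left(-46 + Y{\left(S,2 \right)}\right)^{2} = \left(-46 - \left(8 - 2^{2}\right)\right)^{2} = \left(-46 + \left(-8 + 4\right)\right)^{2} = \left(-46 - 4\right)^{2} = \left(-50\right)^{2} = 2500$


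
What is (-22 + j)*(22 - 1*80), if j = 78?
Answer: -3248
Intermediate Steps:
(-22 + j)*(22 - 1*80) = (-22 + 78)*(22 - 1*80) = 56*(22 - 80) = 56*(-58) = -3248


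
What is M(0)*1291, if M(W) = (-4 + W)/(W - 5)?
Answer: 5164/5 ≈ 1032.8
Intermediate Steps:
M(W) = (-4 + W)/(-5 + W)
M(0)*1291 = ((-4 + 0)/(-5 + 0))*1291 = (-4/(-5))*1291 = -⅕*(-4)*1291 = (⅘)*1291 = 5164/5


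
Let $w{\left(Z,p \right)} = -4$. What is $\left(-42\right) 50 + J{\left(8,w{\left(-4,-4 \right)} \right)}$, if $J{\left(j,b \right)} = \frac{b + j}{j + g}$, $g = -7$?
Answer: $-2096$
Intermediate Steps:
$J{\left(j,b \right)} = \frac{b + j}{-7 + j}$ ($J{\left(j,b \right)} = \frac{b + j}{j - 7} = \frac{b + j}{-7 + j}$)
$\left(-42\right) 50 + J{\left(8,w{\left(-4,-4 \right)} \right)} = \left(-42\right) 50 + \frac{-4 + 8}{-7 + 8} = -2100 + 1^{-1} \cdot 4 = -2100 + 1 \cdot 4 = -2100 + 4 = -2096$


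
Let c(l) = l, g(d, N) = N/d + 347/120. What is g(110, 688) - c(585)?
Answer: -760127/1320 ≈ -575.85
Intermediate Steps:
g(d, N) = 347/120 + N/d (g(d, N) = N/d + 347*(1/120) = N/d + 347/120 = 347/120 + N/d)
g(110, 688) - c(585) = (347/120 + 688/110) - 1*585 = (347/120 + 688*(1/110)) - 585 = (347/120 + 344/55) - 585 = 12073/1320 - 585 = -760127/1320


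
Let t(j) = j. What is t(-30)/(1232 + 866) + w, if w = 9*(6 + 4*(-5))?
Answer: -132189/1049 ≈ -126.01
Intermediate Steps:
w = -126 (w = 9*(6 - 20) = 9*(-14) = -126)
t(-30)/(1232 + 866) + w = -30/(1232 + 866) - 126 = -30/2098 - 126 = -30*1/2098 - 126 = -15/1049 - 126 = -132189/1049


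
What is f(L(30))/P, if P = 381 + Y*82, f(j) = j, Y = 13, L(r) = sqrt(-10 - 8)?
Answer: 3*I*sqrt(2)/1447 ≈ 0.002932*I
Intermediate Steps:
L(r) = 3*I*sqrt(2) (L(r) = sqrt(-18) = 3*I*sqrt(2))
P = 1447 (P = 381 + 13*82 = 381 + 1066 = 1447)
f(L(30))/P = (3*I*sqrt(2))/1447 = (3*I*sqrt(2))*(1/1447) = 3*I*sqrt(2)/1447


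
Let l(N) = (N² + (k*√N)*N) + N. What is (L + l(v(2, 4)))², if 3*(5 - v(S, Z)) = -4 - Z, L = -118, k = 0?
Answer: 215296/81 ≈ 2658.0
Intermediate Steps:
v(S, Z) = 19/3 + Z/3 (v(S, Z) = 5 - (-4 - Z)/3 = 5 + (4/3 + Z/3) = 19/3 + Z/3)
l(N) = N + N² (l(N) = (N² + (0*√N)*N) + N = (N² + 0*N) + N = (N² + 0) + N = N² + N = N + N²)
(L + l(v(2, 4)))² = (-118 + (19/3 + (⅓)*4)*(1 + (19/3 + (⅓)*4)))² = (-118 + (19/3 + 4/3)*(1 + (19/3 + 4/3)))² = (-118 + 23*(1 + 23/3)/3)² = (-118 + (23/3)*(26/3))² = (-118 + 598/9)² = (-464/9)² = 215296/81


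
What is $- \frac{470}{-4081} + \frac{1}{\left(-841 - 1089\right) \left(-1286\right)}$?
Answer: $\frac{1166534681}{10128960380} \approx 0.11517$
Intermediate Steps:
$- \frac{470}{-4081} + \frac{1}{\left(-841 - 1089\right) \left(-1286\right)} = \left(-470\right) \left(- \frac{1}{4081}\right) + \frac{1}{-1930} \left(- \frac{1}{1286}\right) = \frac{470}{4081} - - \frac{1}{2481980} = \frac{470}{4081} + \frac{1}{2481980} = \frac{1166534681}{10128960380}$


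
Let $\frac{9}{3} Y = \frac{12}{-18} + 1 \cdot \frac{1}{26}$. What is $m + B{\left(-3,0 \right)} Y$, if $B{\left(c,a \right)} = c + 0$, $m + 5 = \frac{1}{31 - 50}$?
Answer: $- \frac{6557}{1482} \approx -4.4244$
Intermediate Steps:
$m = - \frac{96}{19}$ ($m = -5 + \frac{1}{31 - 50} = -5 + \frac{1}{-19} = -5 - \frac{1}{19} = - \frac{96}{19} \approx -5.0526$)
$Y = - \frac{49}{234}$ ($Y = \frac{\frac{12}{-18} + 1 \cdot \frac{1}{26}}{3} = \frac{12 \left(- \frac{1}{18}\right) + 1 \cdot \frac{1}{26}}{3} = \frac{- \frac{2}{3} + \frac{1}{26}}{3} = \frac{1}{3} \left(- \frac{49}{78}\right) = - \frac{49}{234} \approx -0.2094$)
$B{\left(c,a \right)} = c$
$m + B{\left(-3,0 \right)} Y = - \frac{96}{19} - - \frac{49}{78} = - \frac{96}{19} + \frac{49}{78} = - \frac{6557}{1482}$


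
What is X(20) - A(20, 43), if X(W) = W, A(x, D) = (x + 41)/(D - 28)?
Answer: 239/15 ≈ 15.933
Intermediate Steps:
A(x, D) = (41 + x)/(-28 + D)
X(20) - A(20, 43) = 20 - (41 + 20)/(-28 + 43) = 20 - 61/15 = 239/15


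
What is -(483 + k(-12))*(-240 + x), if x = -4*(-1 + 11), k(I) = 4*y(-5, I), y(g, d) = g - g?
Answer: 135240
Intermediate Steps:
y(g, d) = 0
k(I) = 0 (k(I) = 4*0 = 0)
x = -40 (x = -4*10 = -40)
-(483 + k(-12))*(-240 + x) = -(483 + 0)*(-240 - 40) = -483*(-280) = -1*(-135240) = 135240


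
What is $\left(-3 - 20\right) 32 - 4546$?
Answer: $-5282$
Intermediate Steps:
$\left(-3 - 20\right) 32 - 4546 = \left(-23\right) 32 - 4546 = -736 - 4546 = -5282$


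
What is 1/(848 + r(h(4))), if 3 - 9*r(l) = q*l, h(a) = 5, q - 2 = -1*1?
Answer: 9/7630 ≈ 0.0011796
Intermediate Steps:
q = 1 (q = 2 - 1*1 = 2 - 1 = 1)
r(l) = 1/3 - l/9
1/(848 + r(h(4))) = 1/(848 + (1/3 - 1/9*5)) = 1/(848 + (1/3 - 5/9)) = 1/(848 - 2/9) = 1/(7630/9) = 9/7630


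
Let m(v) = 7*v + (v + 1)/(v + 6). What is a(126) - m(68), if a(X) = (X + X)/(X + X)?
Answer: -35219/74 ≈ -475.93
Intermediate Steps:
a(X) = 1 (a(X) = (2*X)/((2*X)) = (2*X)*(1/(2*X)) = 1)
m(v) = 7*v + (1 + v)/(6 + v)
a(126) - m(68) = 1 - (1 + 7*68² + 43*68)/(6 + 68) = 1 - (1 + 7*4624 + 2924)/74 = 1 - (1 + 32368 + 2924)/74 = 1 - 35293/74 = -35219/74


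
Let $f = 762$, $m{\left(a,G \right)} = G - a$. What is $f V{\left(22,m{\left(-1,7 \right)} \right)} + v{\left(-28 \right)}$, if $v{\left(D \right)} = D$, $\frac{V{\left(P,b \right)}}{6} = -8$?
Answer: $-36604$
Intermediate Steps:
$V{\left(P,b \right)} = -48$ ($V{\left(P,b \right)} = 6 \left(-8\right) = -48$)
$f V{\left(22,m{\left(-1,7 \right)} \right)} + v{\left(-28 \right)} = 762 \left(-48\right) - 28 = -36576 - 28 = -36604$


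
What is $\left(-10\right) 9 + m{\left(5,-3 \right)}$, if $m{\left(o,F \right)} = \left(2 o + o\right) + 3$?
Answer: $-72$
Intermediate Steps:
$m{\left(o,F \right)} = 3 + 3 o$ ($m{\left(o,F \right)} = 3 o + 3 = 3 + 3 o$)
$\left(-10\right) 9 + m{\left(5,-3 \right)} = \left(-10\right) 9 + \left(3 + 3 \cdot 5\right) = -90 + \left(3 + 15\right) = -90 + 18 = -72$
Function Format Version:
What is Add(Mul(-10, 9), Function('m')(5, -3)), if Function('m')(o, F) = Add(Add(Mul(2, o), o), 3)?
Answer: -72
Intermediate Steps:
Function('m')(o, F) = Add(3, Mul(3, o)) (Function('m')(o, F) = Add(Mul(3, o), 3) = Add(3, Mul(3, o)))
Add(Mul(-10, 9), Function('m')(5, -3)) = Add(Mul(-10, 9), Add(3, Mul(3, 5))) = Add(-90, Add(3, 15)) = Add(-90, 18) = -72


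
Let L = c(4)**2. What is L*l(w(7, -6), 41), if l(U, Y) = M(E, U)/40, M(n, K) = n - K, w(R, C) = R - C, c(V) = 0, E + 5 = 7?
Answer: 0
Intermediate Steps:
E = 2 (E = -5 + 7 = 2)
L = 0 (L = 0**2 = 0)
l(U, Y) = 1/20 - U/40 (l(U, Y) = (2 - U)/40 = (2 - U)*(1/40) = 1/20 - U/40)
L*l(w(7, -6), 41) = 0*(1/20 - (7 - 1*(-6))/40) = 0*(1/20 - (7 + 6)/40) = 0*(1/20 - 1/40*13) = 0*(1/20 - 13/40) = 0*(-11/40) = 0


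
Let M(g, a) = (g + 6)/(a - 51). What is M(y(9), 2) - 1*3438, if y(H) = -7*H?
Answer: -168405/49 ≈ -3436.8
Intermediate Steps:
M(g, a) = (6 + g)/(-51 + a)
M(y(9), 2) - 1*3438 = (6 - 7*9)/(-51 + 2) - 1*3438 = (6 - 63)/(-49) - 3438 = -1/49*(-57) - 3438 = 57/49 - 3438 = -168405/49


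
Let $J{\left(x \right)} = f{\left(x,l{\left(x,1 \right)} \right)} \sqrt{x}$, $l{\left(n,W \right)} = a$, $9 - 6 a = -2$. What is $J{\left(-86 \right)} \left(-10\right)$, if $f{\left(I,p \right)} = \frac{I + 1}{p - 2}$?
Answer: $- 5100 i \sqrt{86} \approx - 47295.0 i$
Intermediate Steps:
$a = \frac{11}{6}$ ($a = \frac{3}{2} - - \frac{1}{3} = \frac{3}{2} + \frac{1}{3} = \frac{11}{6} \approx 1.8333$)
$l{\left(n,W \right)} = \frac{11}{6}$
$f{\left(I,p \right)} = \frac{1 + I}{-2 + p}$
$J{\left(x \right)} = \sqrt{x} \left(-6 - 6 x\right)$ ($J{\left(x \right)} = \frac{1 + x}{-2 + \frac{11}{6}} \sqrt{x} = \frac{1 + x}{- \frac{1}{6}} \sqrt{x} = - 6 \left(1 + x\right) \sqrt{x} = \left(-6 - 6 x\right) \sqrt{x} = \sqrt{x} \left(-6 - 6 x\right)$)
$J{\left(-86 \right)} \left(-10\right) = 6 \sqrt{-86} \left(-1 - -86\right) \left(-10\right) = 6 i \sqrt{86} \left(-1 + 86\right) \left(-10\right) = 6 i \sqrt{86} \cdot 85 \left(-10\right) = 510 i \sqrt{86} \left(-10\right) = - 5100 i \sqrt{86}$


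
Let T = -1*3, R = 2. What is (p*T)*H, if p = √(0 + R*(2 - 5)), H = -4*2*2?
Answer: 48*I*√6 ≈ 117.58*I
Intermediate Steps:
T = -3
H = -16 (H = -8*2 = -16)
p = I*√6 (p = √(0 + 2*(2 - 5)) = √(0 + 2*(-3)) = √(0 - 6) = √(-6) = I*√6 ≈ 2.4495*I)
(p*T)*H = ((I*√6)*(-3))*(-16) = -3*I*√6*(-16) = 48*I*√6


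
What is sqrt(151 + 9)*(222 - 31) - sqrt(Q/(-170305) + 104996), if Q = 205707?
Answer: 764*sqrt(10) - sqrt(3045247219522265)/170305 ≈ 2092.0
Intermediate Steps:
sqrt(151 + 9)*(222 - 31) - sqrt(Q/(-170305) + 104996) = sqrt(151 + 9)*(222 - 31) - sqrt(205707/(-170305) + 104996) = sqrt(160)*191 - sqrt(205707*(-1/170305) + 104996) = (4*sqrt(10))*191 - sqrt(-205707/170305 + 104996) = 764*sqrt(10) - sqrt(17881138073/170305) = 764*sqrt(10) - sqrt(3045247219522265)/170305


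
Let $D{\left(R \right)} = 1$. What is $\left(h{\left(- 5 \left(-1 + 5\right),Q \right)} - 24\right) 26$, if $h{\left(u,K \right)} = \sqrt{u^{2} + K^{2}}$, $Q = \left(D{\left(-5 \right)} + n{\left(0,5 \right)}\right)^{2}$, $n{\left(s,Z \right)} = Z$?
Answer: $-624 + 104 \sqrt{106} \approx 446.75$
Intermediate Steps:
$Q = 36$ ($Q = \left(1 + 5\right)^{2} = 6^{2} = 36$)
$h{\left(u,K \right)} = \sqrt{K^{2} + u^{2}}$
$\left(h{\left(- 5 \left(-1 + 5\right),Q \right)} - 24\right) 26 = \left(\sqrt{36^{2} + \left(- 5 \left(-1 + 5\right)\right)^{2}} - 24\right) 26 = \left(\sqrt{1296 + \left(\left(-5\right) 4\right)^{2}} - 24\right) 26 = \left(\sqrt{1296 + \left(-20\right)^{2}} - 24\right) 26 = \left(\sqrt{1296 + 400} - 24\right) 26 = \left(\sqrt{1696} - 24\right) 26 = \left(4 \sqrt{106} - 24\right) 26 = \left(-24 + 4 \sqrt{106}\right) 26 = -624 + 104 \sqrt{106}$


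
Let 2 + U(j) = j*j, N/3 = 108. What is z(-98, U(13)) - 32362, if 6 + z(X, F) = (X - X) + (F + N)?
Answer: -31877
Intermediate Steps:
N = 324 (N = 3*108 = 324)
U(j) = -2 + j**2 (U(j) = -2 + j*j = -2 + j**2)
z(X, F) = 318 + F (z(X, F) = -6 + ((X - X) + (F + 324)) = -6 + (0 + (324 + F)) = -6 + (324 + F) = 318 + F)
z(-98, U(13)) - 32362 = (318 + (-2 + 13**2)) - 32362 = (318 + (-2 + 169)) - 32362 = (318 + 167) - 32362 = 485 - 32362 = -31877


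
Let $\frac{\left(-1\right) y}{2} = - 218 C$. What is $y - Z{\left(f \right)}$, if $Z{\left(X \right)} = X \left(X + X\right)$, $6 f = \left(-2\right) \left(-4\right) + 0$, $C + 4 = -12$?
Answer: $- \frac{62816}{9} \approx -6979.6$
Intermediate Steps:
$C = -16$ ($C = -4 - 12 = -16$)
$f = \frac{4}{3}$ ($f = \frac{\left(-2\right) \left(-4\right) + 0}{6} = \frac{8 + 0}{6} = \frac{1}{6} \cdot 8 = \frac{4}{3} \approx 1.3333$)
$Z{\left(X \right)} = 2 X^{2}$ ($Z{\left(X \right)} = X 2 X = 2 X^{2}$)
$y = -6976$ ($y = - 2 \left(\left(-218\right) \left(-16\right)\right) = \left(-2\right) 3488 = -6976$)
$y - Z{\left(f \right)} = -6976 - 2 \left(\frac{4}{3}\right)^{2} = -6976 - 2 \cdot \frac{16}{9} = -6976 - \frac{32}{9} = - \frac{62816}{9}$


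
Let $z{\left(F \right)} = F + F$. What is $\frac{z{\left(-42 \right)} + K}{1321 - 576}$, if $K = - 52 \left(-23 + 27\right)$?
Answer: $- \frac{292}{745} \approx -0.39195$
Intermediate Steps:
$z{\left(F \right)} = 2 F$
$K = -208$ ($K = \left(-52\right) 4 = -208$)
$\frac{z{\left(-42 \right)} + K}{1321 - 576} = \frac{2 \left(-42\right) - 208}{1321 - 576} = \frac{-84 - 208}{745} = \left(-292\right) \frac{1}{745} = - \frac{292}{745}$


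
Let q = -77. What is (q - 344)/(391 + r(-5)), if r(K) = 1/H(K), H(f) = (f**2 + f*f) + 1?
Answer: -21471/19942 ≈ -1.0767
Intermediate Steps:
H(f) = 1 + 2*f**2 (H(f) = (f**2 + f**2) + 1 = 2*f**2 + 1 = 1 + 2*f**2)
r(K) = 1/(1 + 2*K**2)
(q - 344)/(391 + r(-5)) = (-77 - 344)/(391 + 1/(1 + 2*(-5)**2)) = -421/(391 + 1/(1 + 2*25)) = -421/(391 + 1/(1 + 50)) = -421/(391 + 1/51) = -421/19942/51 = -421*51/19942 = -21471/19942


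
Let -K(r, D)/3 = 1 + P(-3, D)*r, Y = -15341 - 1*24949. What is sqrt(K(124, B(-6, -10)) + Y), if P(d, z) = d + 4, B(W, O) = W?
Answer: I*sqrt(40665) ≈ 201.66*I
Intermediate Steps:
P(d, z) = 4 + d
Y = -40290 (Y = -15341 - 24949 = -40290)
K(r, D) = -3 - 3*r (K(r, D) = -3*(1 + (4 - 3)*r) = -3*(1 + 1*r) = -3*(1 + r) = -3 - 3*r)
sqrt(K(124, B(-6, -10)) + Y) = sqrt((-3 - 3*124) - 40290) = sqrt((-3 - 372) - 40290) = sqrt(-375 - 40290) = sqrt(-40665) = I*sqrt(40665)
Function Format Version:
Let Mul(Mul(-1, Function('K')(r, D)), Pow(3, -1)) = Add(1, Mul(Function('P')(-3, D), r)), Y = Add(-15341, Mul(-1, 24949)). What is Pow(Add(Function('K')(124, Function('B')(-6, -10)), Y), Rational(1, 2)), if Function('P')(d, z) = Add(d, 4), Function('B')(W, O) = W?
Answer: Mul(I, Pow(40665, Rational(1, 2))) ≈ Mul(201.66, I)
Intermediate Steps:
Function('P')(d, z) = Add(4, d)
Y = -40290 (Y = Add(-15341, -24949) = -40290)
Function('K')(r, D) = Add(-3, Mul(-3, r)) (Function('K')(r, D) = Mul(-3, Add(1, Mul(Add(4, -3), r))) = Mul(-3, Add(1, Mul(1, r))) = Mul(-3, Add(1, r)) = Add(-3, Mul(-3, r)))
Pow(Add(Function('K')(124, Function('B')(-6, -10)), Y), Rational(1, 2)) = Pow(Add(Add(-3, Mul(-3, 124)), -40290), Rational(1, 2)) = Pow(Add(Add(-3, -372), -40290), Rational(1, 2)) = Pow(Add(-375, -40290), Rational(1, 2)) = Pow(-40665, Rational(1, 2)) = Mul(I, Pow(40665, Rational(1, 2)))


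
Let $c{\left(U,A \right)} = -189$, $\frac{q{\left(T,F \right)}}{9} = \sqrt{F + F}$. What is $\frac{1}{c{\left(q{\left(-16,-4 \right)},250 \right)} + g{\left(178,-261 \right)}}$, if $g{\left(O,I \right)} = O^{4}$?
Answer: $\frac{1}{1003875667} \approx 9.9614 \cdot 10^{-10}$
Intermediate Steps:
$q{\left(T,F \right)} = 9 \sqrt{2} \sqrt{F}$ ($q{\left(T,F \right)} = 9 \sqrt{F + F} = 9 \sqrt{2 F} = 9 \sqrt{2} \sqrt{F}$)
$\frac{1}{c{\left(q{\left(-16,-4 \right)},250 \right)} + g{\left(178,-261 \right)}} = \frac{1}{-189 + 178^{4}} = \frac{1}{-189 + 1003875856} = \frac{1}{1003875667}$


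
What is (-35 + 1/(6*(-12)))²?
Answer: 6355441/5184 ≈ 1226.0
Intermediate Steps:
(-35 + 1/(6*(-12)))² = (-35 + 1/(-72))² = (-35 - 1/72)² = (-2521/72)² = 6355441/5184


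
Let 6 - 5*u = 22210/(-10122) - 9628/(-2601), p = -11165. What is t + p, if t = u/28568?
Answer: -6997839903715279/626765779080 ≈ -11165.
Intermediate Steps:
u = 19712921/21939435 (u = 6/5 - (22210/(-10122) - 9628/(-2601))/5 = 6/5 - (22210*(-1/10122) - 9628*(-1/2601))/5 = 6/5 - (-11105/5061 + 9628/2601)/5 = 6/5 - ⅕*6614401/4387887 = 6/5 - 6614401/21939435 = 19712921/21939435 ≈ 0.89852)
t = 19712921/626765779080 (t = (19712921/21939435)/28568 = (19712921/21939435)*(1/28568) = 19712921/626765779080 ≈ 3.1452e-5)
t + p = 19712921/626765779080 - 11165 = -6997839903715279/626765779080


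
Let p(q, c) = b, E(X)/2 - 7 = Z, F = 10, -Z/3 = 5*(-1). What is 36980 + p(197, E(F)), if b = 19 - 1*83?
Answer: 36916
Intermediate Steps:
Z = 15 (Z = -15*(-1) = -3*(-5) = 15)
E(X) = 44 (E(X) = 14 + 2*15 = 14 + 30 = 44)
b = -64 (b = 19 - 83 = -64)
p(q, c) = -64
36980 + p(197, E(F)) = 36980 - 64 = 36916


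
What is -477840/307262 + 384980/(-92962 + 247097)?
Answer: 4463785636/4735982837 ≈ 0.94253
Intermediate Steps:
-477840/307262 + 384980/(-92962 + 247097) = -477840*1/307262 + 384980/154135 = -238920/153631 + 384980*(1/154135) = -238920/153631 + 76996/30827 = 4463785636/4735982837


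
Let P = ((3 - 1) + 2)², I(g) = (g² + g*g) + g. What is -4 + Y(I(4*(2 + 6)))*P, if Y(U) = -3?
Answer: -52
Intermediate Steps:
I(g) = g + 2*g² (I(g) = (g² + g²) + g = 2*g² + g = g + 2*g²)
P = 16 (P = (2 + 2)² = 4² = 16)
-4 + Y(I(4*(2 + 6)))*P = -4 - 3*16 = -4 - 48 = -52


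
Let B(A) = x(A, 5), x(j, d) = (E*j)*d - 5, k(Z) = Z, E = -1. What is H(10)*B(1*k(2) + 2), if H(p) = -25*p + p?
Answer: 6000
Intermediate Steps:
x(j, d) = -5 - d*j (x(j, d) = (-j)*d - 5 = -d*j - 5 = -5 - d*j)
H(p) = -24*p
B(A) = -5 - 5*A (B(A) = -5 - 1*5*A = -5 - 5*A)
H(10)*B(1*k(2) + 2) = (-24*10)*(-5 - 5*(1*2 + 2)) = -240*(-5 - 5*(2 + 2)) = -240*(-5 - 5*4) = -240*(-5 - 20) = -240*(-25) = 6000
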